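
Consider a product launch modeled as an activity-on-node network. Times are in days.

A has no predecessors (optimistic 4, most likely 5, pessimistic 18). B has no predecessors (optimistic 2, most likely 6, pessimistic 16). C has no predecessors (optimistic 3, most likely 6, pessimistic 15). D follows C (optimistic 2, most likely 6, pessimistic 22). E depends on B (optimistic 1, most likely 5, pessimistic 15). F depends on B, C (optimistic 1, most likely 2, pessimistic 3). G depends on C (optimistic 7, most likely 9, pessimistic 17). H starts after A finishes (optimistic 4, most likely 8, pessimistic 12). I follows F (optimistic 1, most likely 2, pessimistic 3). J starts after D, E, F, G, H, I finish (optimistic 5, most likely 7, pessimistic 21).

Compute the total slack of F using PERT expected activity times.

6 days

te_A = (4 + 4·5 + 18)/6 = 42/6 = 7
te_B = (2 + 4·6 + 16)/6 = 42/6 = 7
te_C = (3 + 4·6 + 15)/6 = 42/6 = 7
te_D = (2 + 4·6 + 22)/6 = 48/6 = 8
te_E = (1 + 4·5 + 15)/6 = 36/6 = 6
te_F = (1 + 4·2 + 3)/6 = 12/6 = 2
te_G = (7 + 4·9 + 17)/6 = 60/6 = 10
te_H = (4 + 4·8 + 12)/6 = 48/6 = 8
te_I = (1 + 4·2 + 3)/6 = 12/6 = 2
te_J = (5 + 4·7 + 21)/6 = 54/6 = 9

Forward pass:
ES_A = 0; EF_A = 7
ES_B = 0; EF_B = 7
ES_C = 0; EF_C = 7
ES_D = 7; EF_D = 7+8 = 15
ES_E = 7; EF_E = 7+6 = 13
ES_F = max(EF_B=7, EF_C=7) = 7; EF_F = 7+2 = 9
ES_G = 7; EF_G = 7+10 = 17
ES_H = 7; EF_H = 7+8 = 15
ES_I = 9; EF_I = 9+2 = 11
ES_J = max(EF_D=15, EF_E=13, EF_F=9, EF_G=17, EF_H=15, EF_I=11) = 17; EF_J = 17+9 = 26
Expected project duration μ = 26 days. Critical path: C → G → J.

Backward pass:
LF_J = 26; LS_J = 26−9 = 17
LF_I = LS_J = 17; LS_I = 17−2 = 15
LF_H = LS_J = 17; LS_H = 17−8 = 9
LF_G = LS_J = 17; LS_G = 17−10 = 7
LF_F = min(LS_I=15, LS_J=17) = 15; LS_F = 15−2 = 13
LF_E = LS_J = 17; LS_E = 17−6 = 11
LF_D = LS_J = 17; LS_D = 17−8 = 9
LF_C = min(LS_D=9, LS_F=13, LS_G=7) = 7; LS_C = 7−7 = 0
LF_B = min(LS_E=11, LS_F=13) = 11; LS_B = 11−7 = 4
LF_A = LS_H = 9; LS_A = 9−7 = 2
Slack_F = LS_F − ES_F = 13 − 7 = 6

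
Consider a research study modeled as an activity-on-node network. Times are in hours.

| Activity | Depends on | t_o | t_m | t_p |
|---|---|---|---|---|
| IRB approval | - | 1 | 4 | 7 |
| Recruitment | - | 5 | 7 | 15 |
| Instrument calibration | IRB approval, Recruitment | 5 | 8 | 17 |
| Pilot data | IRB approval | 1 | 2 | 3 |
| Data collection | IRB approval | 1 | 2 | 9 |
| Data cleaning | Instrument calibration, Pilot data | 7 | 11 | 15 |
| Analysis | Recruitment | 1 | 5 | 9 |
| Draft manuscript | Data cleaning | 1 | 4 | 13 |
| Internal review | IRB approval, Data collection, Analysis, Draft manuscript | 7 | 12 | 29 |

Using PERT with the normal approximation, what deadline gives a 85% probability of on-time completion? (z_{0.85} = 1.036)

52.3 hours

te_IRB approval = (1 + 4·4 + 7)/6 = 24/6 = 4; σ²_IRB approval = ((7−1)/6)² = 1.000
te_Recruitment = (5 + 4·7 + 15)/6 = 48/6 = 8; σ²_Recruitment = ((15−5)/6)² = 2.778
te_Instrument calibration = (5 + 4·8 + 17)/6 = 54/6 = 9; σ²_Instrument calibration = ((17−5)/6)² = 4.000
te_Pilot data = (1 + 4·2 + 3)/6 = 12/6 = 2; σ²_Pilot data = ((3−1)/6)² = 0.111
te_Data collection = (1 + 4·2 + 9)/6 = 18/6 = 3; σ²_Data collection = ((9−1)/6)² = 1.778
te_Data cleaning = (7 + 4·11 + 15)/6 = 66/6 = 11; σ²_Data cleaning = ((15−7)/6)² = 1.778
te_Analysis = (1 + 4·5 + 9)/6 = 30/6 = 5; σ²_Analysis = ((9−1)/6)² = 1.778
te_Draft manuscript = (1 + 4·4 + 13)/6 = 30/6 = 5; σ²_Draft manuscript = ((13−1)/6)² = 4.000
te_Internal review = (7 + 4·12 + 29)/6 = 84/6 = 14; σ²_Internal review = ((29−7)/6)² = 13.444

Forward pass:
ES_IRB approval = 0; EF_IRB approval = 4
ES_Recruitment = 0; EF_Recruitment = 8
ES_Instrument calibration = max(EF_IRB approval=4, EF_Recruitment=8) = 8; EF_Instrument calibration = 8+9 = 17
ES_Pilot data = 4; EF_Pilot data = 4+2 = 6
ES_Data collection = 4; EF_Data collection = 4+3 = 7
ES_Data cleaning = max(EF_Instrument calibration=17, EF_Pilot data=6) = 17; EF_Data cleaning = 17+11 = 28
ES_Analysis = 8; EF_Analysis = 8+5 = 13
ES_Draft manuscript = 28; EF_Draft manuscript = 28+5 = 33
ES_Internal review = max(EF_IRB approval=4, EF_Data collection=7, EF_Analysis=13, EF_Draft manuscript=33) = 33; EF_Internal review = 33+14 = 47
Expected project duration μ = 47 hours. Critical path: Recruitment → Instrument calibration → Data cleaning → Draft manuscript → Internal review.

Variance along critical path = 2.778 + 4.000 + 1.778 + 4.000 + 13.444 = 26.000; σ = 5.099 hours.
D = μ + z·σ = 47 + 1.036·5.099 = 52.3 hours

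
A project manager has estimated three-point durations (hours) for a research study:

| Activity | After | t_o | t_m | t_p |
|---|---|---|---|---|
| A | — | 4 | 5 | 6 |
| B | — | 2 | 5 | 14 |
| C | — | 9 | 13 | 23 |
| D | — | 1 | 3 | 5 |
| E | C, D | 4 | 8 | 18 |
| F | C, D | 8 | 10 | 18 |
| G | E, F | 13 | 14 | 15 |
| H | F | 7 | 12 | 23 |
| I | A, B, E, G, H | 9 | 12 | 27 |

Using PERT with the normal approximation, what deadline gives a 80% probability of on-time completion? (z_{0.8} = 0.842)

56.5 hours

te_A = (4 + 4·5 + 6)/6 = 30/6 = 5; σ²_A = ((6−4)/6)² = 0.111
te_B = (2 + 4·5 + 14)/6 = 36/6 = 6; σ²_B = ((14−2)/6)² = 4.000
te_C = (9 + 4·13 + 23)/6 = 84/6 = 14; σ²_C = ((23−9)/6)² = 5.444
te_D = (1 + 4·3 + 5)/6 = 18/6 = 3; σ²_D = ((5−1)/6)² = 0.444
te_E = (4 + 4·8 + 18)/6 = 54/6 = 9; σ²_E = ((18−4)/6)² = 5.444
te_F = (8 + 4·10 + 18)/6 = 66/6 = 11; σ²_F = ((18−8)/6)² = 2.778
te_G = (13 + 4·14 + 15)/6 = 84/6 = 14; σ²_G = ((15−13)/6)² = 0.111
te_H = (7 + 4·12 + 23)/6 = 78/6 = 13; σ²_H = ((23−7)/6)² = 7.111
te_I = (9 + 4·12 + 27)/6 = 84/6 = 14; σ²_I = ((27−9)/6)² = 9.000

Forward pass:
ES_A = 0; EF_A = 5
ES_B = 0; EF_B = 6
ES_C = 0; EF_C = 14
ES_D = 0; EF_D = 3
ES_E = max(EF_C=14, EF_D=3) = 14; EF_E = 14+9 = 23
ES_F = max(EF_C=14, EF_D=3) = 14; EF_F = 14+11 = 25
ES_G = max(EF_E=23, EF_F=25) = 25; EF_G = 25+14 = 39
ES_H = 25; EF_H = 25+13 = 38
ES_I = max(EF_A=5, EF_B=6, EF_E=23, EF_G=39, EF_H=38) = 39; EF_I = 39+14 = 53
Expected project duration μ = 53 hours. Critical path: C → F → G → I.

Variance along critical path = 5.444 + 2.778 + 0.111 + 9.000 = 17.333; σ = 4.163 hours.
D = μ + z·σ = 53 + 0.842·4.163 = 56.5 hours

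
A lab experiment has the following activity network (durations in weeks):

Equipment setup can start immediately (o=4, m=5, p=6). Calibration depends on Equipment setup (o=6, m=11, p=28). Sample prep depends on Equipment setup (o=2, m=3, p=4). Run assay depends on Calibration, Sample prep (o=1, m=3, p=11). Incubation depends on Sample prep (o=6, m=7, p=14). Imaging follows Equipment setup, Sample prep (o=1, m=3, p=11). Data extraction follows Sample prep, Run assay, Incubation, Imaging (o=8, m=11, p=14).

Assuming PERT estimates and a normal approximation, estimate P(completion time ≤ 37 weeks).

te_Equipment setup = (4 + 4·5 + 6)/6 = 30/6 = 5; σ²_Equipment setup = ((6−4)/6)² = 0.111
te_Calibration = (6 + 4·11 + 28)/6 = 78/6 = 13; σ²_Calibration = ((28−6)/6)² = 13.444
te_Sample prep = (2 + 4·3 + 4)/6 = 18/6 = 3; σ²_Sample prep = ((4−2)/6)² = 0.111
te_Run assay = (1 + 4·3 + 11)/6 = 24/6 = 4; σ²_Run assay = ((11−1)/6)² = 2.778
te_Incubation = (6 + 4·7 + 14)/6 = 48/6 = 8; σ²_Incubation = ((14−6)/6)² = 1.778
te_Imaging = (1 + 4·3 + 11)/6 = 24/6 = 4; σ²_Imaging = ((11−1)/6)² = 2.778
te_Data extraction = (8 + 4·11 + 14)/6 = 66/6 = 11; σ²_Data extraction = ((14−8)/6)² = 1.000

Forward pass:
ES_Equipment setup = 0; EF_Equipment setup = 5
ES_Calibration = 5; EF_Calibration = 5+13 = 18
ES_Sample prep = 5; EF_Sample prep = 5+3 = 8
ES_Run assay = max(EF_Calibration=18, EF_Sample prep=8) = 18; EF_Run assay = 18+4 = 22
ES_Incubation = 8; EF_Incubation = 8+8 = 16
ES_Imaging = max(EF_Equipment setup=5, EF_Sample prep=8) = 8; EF_Imaging = 8+4 = 12
ES_Data extraction = max(EF_Sample prep=8, EF_Run assay=22, EF_Incubation=16, EF_Imaging=12) = 22; EF_Data extraction = 22+11 = 33
Expected project duration μ = 33 weeks. Critical path: Equipment setup → Calibration → Run assay → Data extraction.

Variance along critical path = 0.111 + 13.444 + 2.778 + 1.000 = 17.333; σ = √17.333 = 4.163 weeks.
Z = (37 − 33) / 4.163 = 0.961
P(T ≤ 37) = Φ(0.961) ≈ 0.832

0.832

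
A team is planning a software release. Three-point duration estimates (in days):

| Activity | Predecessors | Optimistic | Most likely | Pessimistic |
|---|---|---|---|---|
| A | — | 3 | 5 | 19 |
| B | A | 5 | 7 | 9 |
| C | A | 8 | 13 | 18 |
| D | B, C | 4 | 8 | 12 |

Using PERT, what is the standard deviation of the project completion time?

3.42 days

te_A = (3 + 4·5 + 19)/6 = 42/6 = 7; σ²_A = ((19−3)/6)² = 7.111
te_B = (5 + 4·7 + 9)/6 = 42/6 = 7; σ²_B = ((9−5)/6)² = 0.444
te_C = (8 + 4·13 + 18)/6 = 78/6 = 13; σ²_C = ((18−8)/6)² = 2.778
te_D = (4 + 4·8 + 12)/6 = 48/6 = 8; σ²_D = ((12−4)/6)² = 1.778

Forward pass:
ES_A = 0; EF_A = 7
ES_B = 7; EF_B = 7+7 = 14
ES_C = 7; EF_C = 7+13 = 20
ES_D = max(EF_B=14, EF_C=20) = 20; EF_D = 20+8 = 28
Expected project duration μ = 28 days. Critical path: A → C → D.

Variance along critical path = 7.111 + 2.778 + 1.778 = 11.667
σ = √11.667 = 3.416 days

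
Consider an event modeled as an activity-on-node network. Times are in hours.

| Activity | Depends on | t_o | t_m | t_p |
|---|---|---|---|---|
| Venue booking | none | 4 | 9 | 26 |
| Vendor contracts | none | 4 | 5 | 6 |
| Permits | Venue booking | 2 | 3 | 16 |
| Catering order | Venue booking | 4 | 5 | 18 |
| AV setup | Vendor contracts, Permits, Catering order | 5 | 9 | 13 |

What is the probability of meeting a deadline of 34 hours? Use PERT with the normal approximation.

te_Venue booking = (4 + 4·9 + 26)/6 = 66/6 = 11; σ²_Venue booking = ((26−4)/6)² = 13.444
te_Vendor contracts = (4 + 4·5 + 6)/6 = 30/6 = 5; σ²_Vendor contracts = ((6−4)/6)² = 0.111
te_Permits = (2 + 4·3 + 16)/6 = 30/6 = 5; σ²_Permits = ((16−2)/6)² = 5.444
te_Catering order = (4 + 4·5 + 18)/6 = 42/6 = 7; σ²_Catering order = ((18−4)/6)² = 5.444
te_AV setup = (5 + 4·9 + 13)/6 = 54/6 = 9; σ²_AV setup = ((13−5)/6)² = 1.778

Forward pass:
ES_Venue booking = 0; EF_Venue booking = 11
ES_Vendor contracts = 0; EF_Vendor contracts = 5
ES_Permits = 11; EF_Permits = 11+5 = 16
ES_Catering order = 11; EF_Catering order = 11+7 = 18
ES_AV setup = max(EF_Vendor contracts=5, EF_Permits=16, EF_Catering order=18) = 18; EF_AV setup = 18+9 = 27
Expected project duration μ = 27 hours. Critical path: Venue booking → Catering order → AV setup.

Variance along critical path = 13.444 + 5.444 + 1.778 = 20.667; σ = √20.667 = 4.546 hours.
Z = (34 − 27) / 4.546 = 1.540
P(T ≤ 34) = Φ(1.540) ≈ 0.938

0.938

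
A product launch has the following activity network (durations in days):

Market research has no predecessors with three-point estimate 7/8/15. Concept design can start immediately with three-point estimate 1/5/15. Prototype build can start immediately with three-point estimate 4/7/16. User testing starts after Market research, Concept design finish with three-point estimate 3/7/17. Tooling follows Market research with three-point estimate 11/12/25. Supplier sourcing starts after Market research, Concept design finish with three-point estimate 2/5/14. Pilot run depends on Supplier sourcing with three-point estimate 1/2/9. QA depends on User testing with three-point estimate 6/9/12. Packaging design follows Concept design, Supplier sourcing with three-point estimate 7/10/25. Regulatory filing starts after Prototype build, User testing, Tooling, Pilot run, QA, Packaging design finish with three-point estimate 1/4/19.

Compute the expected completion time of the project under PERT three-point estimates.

33 days

te_Market research = (7 + 4·8 + 15)/6 = 54/6 = 9
te_Concept design = (1 + 4·5 + 15)/6 = 36/6 = 6
te_Prototype build = (4 + 4·7 + 16)/6 = 48/6 = 8
te_User testing = (3 + 4·7 + 17)/6 = 48/6 = 8
te_Tooling = (11 + 4·12 + 25)/6 = 84/6 = 14
te_Supplier sourcing = (2 + 4·5 + 14)/6 = 36/6 = 6
te_Pilot run = (1 + 4·2 + 9)/6 = 18/6 = 3
te_QA = (6 + 4·9 + 12)/6 = 54/6 = 9
te_Packaging design = (7 + 4·10 + 25)/6 = 72/6 = 12
te_Regulatory filing = (1 + 4·4 + 19)/6 = 36/6 = 6

Forward pass:
ES_Market research = 0; EF_Market research = 9
ES_Concept design = 0; EF_Concept design = 6
ES_Prototype build = 0; EF_Prototype build = 8
ES_User testing = max(EF_Market research=9, EF_Concept design=6) = 9; EF_User testing = 9+8 = 17
ES_Tooling = 9; EF_Tooling = 9+14 = 23
ES_Supplier sourcing = max(EF_Market research=9, EF_Concept design=6) = 9; EF_Supplier sourcing = 9+6 = 15
ES_Pilot run = 15; EF_Pilot run = 15+3 = 18
ES_QA = 17; EF_QA = 17+9 = 26
ES_Packaging design = max(EF_Concept design=6, EF_Supplier sourcing=15) = 15; EF_Packaging design = 15+12 = 27
ES_Regulatory filing = max(EF_Prototype build=8, EF_User testing=17, EF_Tooling=23, EF_Pilot run=18, EF_QA=26, EF_Packaging design=27) = 27; EF_Regulatory filing = 27+6 = 33
Expected project duration μ = 33 days. Critical path: Market research → Supplier sourcing → Packaging design → Regulatory filing.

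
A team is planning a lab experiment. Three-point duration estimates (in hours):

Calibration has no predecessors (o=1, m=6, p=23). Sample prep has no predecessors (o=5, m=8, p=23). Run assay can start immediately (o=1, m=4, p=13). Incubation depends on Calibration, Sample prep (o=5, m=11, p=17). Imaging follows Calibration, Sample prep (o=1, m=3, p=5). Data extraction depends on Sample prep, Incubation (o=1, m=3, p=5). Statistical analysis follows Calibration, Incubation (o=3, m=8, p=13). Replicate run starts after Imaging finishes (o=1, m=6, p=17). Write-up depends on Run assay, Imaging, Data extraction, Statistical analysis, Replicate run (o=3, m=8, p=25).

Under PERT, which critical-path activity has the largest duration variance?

Write-up

te_Calibration = (1 + 4·6 + 23)/6 = 48/6 = 8; σ²_Calibration = ((23−1)/6)² = 13.444
te_Sample prep = (5 + 4·8 + 23)/6 = 60/6 = 10; σ²_Sample prep = ((23−5)/6)² = 9.000
te_Run assay = (1 + 4·4 + 13)/6 = 30/6 = 5; σ²_Run assay = ((13−1)/6)² = 4.000
te_Incubation = (5 + 4·11 + 17)/6 = 66/6 = 11; σ²_Incubation = ((17−5)/6)² = 4.000
te_Imaging = (1 + 4·3 + 5)/6 = 18/6 = 3; σ²_Imaging = ((5−1)/6)² = 0.444
te_Data extraction = (1 + 4·3 + 5)/6 = 18/6 = 3; σ²_Data extraction = ((5−1)/6)² = 0.444
te_Statistical analysis = (3 + 4·8 + 13)/6 = 48/6 = 8; σ²_Statistical analysis = ((13−3)/6)² = 2.778
te_Replicate run = (1 + 4·6 + 17)/6 = 42/6 = 7; σ²_Replicate run = ((17−1)/6)² = 7.111
te_Write-up = (3 + 4·8 + 25)/6 = 60/6 = 10; σ²_Write-up = ((25−3)/6)² = 13.444

Forward pass:
ES_Calibration = 0; EF_Calibration = 8
ES_Sample prep = 0; EF_Sample prep = 10
ES_Run assay = 0; EF_Run assay = 5
ES_Incubation = max(EF_Calibration=8, EF_Sample prep=10) = 10; EF_Incubation = 10+11 = 21
ES_Imaging = max(EF_Calibration=8, EF_Sample prep=10) = 10; EF_Imaging = 10+3 = 13
ES_Data extraction = max(EF_Sample prep=10, EF_Incubation=21) = 21; EF_Data extraction = 21+3 = 24
ES_Statistical analysis = max(EF_Calibration=8, EF_Incubation=21) = 21; EF_Statistical analysis = 21+8 = 29
ES_Replicate run = 13; EF_Replicate run = 13+7 = 20
ES_Write-up = max(EF_Run assay=5, EF_Imaging=13, EF_Data extraction=24, EF_Statistical analysis=29, EF_Replicate run=20) = 29; EF_Write-up = 29+10 = 39
Expected project duration μ = 39 hours. Critical path: Sample prep → Incubation → Statistical analysis → Write-up.

Variances on critical path: σ²_Sample prep=9.000, σ²_Incubation=4.000, σ²_Statistical analysis=2.778, σ²_Write-up=13.444.
Largest is σ²_Write-up = 13.444.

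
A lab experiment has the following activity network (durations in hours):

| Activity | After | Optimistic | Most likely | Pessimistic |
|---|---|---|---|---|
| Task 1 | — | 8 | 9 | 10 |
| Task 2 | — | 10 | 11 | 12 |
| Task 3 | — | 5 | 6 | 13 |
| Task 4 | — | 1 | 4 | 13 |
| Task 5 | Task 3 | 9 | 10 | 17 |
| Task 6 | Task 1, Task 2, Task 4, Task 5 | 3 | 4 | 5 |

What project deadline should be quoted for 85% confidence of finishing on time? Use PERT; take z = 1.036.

24.0 hours

te_Task 1 = (8 + 4·9 + 10)/6 = 54/6 = 9; σ²_Task 1 = ((10−8)/6)² = 0.111
te_Task 2 = (10 + 4·11 + 12)/6 = 66/6 = 11; σ²_Task 2 = ((12−10)/6)² = 0.111
te_Task 3 = (5 + 4·6 + 13)/6 = 42/6 = 7; σ²_Task 3 = ((13−5)/6)² = 1.778
te_Task 4 = (1 + 4·4 + 13)/6 = 30/6 = 5; σ²_Task 4 = ((13−1)/6)² = 4.000
te_Task 5 = (9 + 4·10 + 17)/6 = 66/6 = 11; σ²_Task 5 = ((17−9)/6)² = 1.778
te_Task 6 = (3 + 4·4 + 5)/6 = 24/6 = 4; σ²_Task 6 = ((5−3)/6)² = 0.111

Forward pass:
ES_Task 1 = 0; EF_Task 1 = 9
ES_Task 2 = 0; EF_Task 2 = 11
ES_Task 3 = 0; EF_Task 3 = 7
ES_Task 4 = 0; EF_Task 4 = 5
ES_Task 5 = 7; EF_Task 5 = 7+11 = 18
ES_Task 6 = max(EF_Task 1=9, EF_Task 2=11, EF_Task 4=5, EF_Task 5=18) = 18; EF_Task 6 = 18+4 = 22
Expected project duration μ = 22 hours. Critical path: Task 3 → Task 5 → Task 6.

Variance along critical path = 1.778 + 1.778 + 0.111 = 3.667; σ = 1.915 hours.
D = μ + z·σ = 22 + 1.036·1.915 = 24.0 hours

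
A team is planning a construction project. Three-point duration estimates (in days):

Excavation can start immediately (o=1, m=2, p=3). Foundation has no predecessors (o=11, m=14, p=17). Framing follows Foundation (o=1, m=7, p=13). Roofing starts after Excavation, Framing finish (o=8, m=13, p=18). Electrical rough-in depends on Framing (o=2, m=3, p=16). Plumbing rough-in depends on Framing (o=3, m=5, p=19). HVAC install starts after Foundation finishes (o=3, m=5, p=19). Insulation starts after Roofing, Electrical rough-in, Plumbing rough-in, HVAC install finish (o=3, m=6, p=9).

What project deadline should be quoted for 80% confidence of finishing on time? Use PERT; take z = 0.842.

42.5 days

te_Excavation = (1 + 4·2 + 3)/6 = 12/6 = 2; σ²_Excavation = ((3−1)/6)² = 0.111
te_Foundation = (11 + 4·14 + 17)/6 = 84/6 = 14; σ²_Foundation = ((17−11)/6)² = 1.000
te_Framing = (1 + 4·7 + 13)/6 = 42/6 = 7; σ²_Framing = ((13−1)/6)² = 4.000
te_Roofing = (8 + 4·13 + 18)/6 = 78/6 = 13; σ²_Roofing = ((18−8)/6)² = 2.778
te_Electrical rough-in = (2 + 4·3 + 16)/6 = 30/6 = 5; σ²_Electrical rough-in = ((16−2)/6)² = 5.444
te_Plumbing rough-in = (3 + 4·5 + 19)/6 = 42/6 = 7; σ²_Plumbing rough-in = ((19−3)/6)² = 7.111
te_HVAC install = (3 + 4·5 + 19)/6 = 42/6 = 7; σ²_HVAC install = ((19−3)/6)² = 7.111
te_Insulation = (3 + 4·6 + 9)/6 = 36/6 = 6; σ²_Insulation = ((9−3)/6)² = 1.000

Forward pass:
ES_Excavation = 0; EF_Excavation = 2
ES_Foundation = 0; EF_Foundation = 14
ES_Framing = 14; EF_Framing = 14+7 = 21
ES_Roofing = max(EF_Excavation=2, EF_Framing=21) = 21; EF_Roofing = 21+13 = 34
ES_Electrical rough-in = 21; EF_Electrical rough-in = 21+5 = 26
ES_Plumbing rough-in = 21; EF_Plumbing rough-in = 21+7 = 28
ES_HVAC install = 14; EF_HVAC install = 14+7 = 21
ES_Insulation = max(EF_Roofing=34, EF_Electrical rough-in=26, EF_Plumbing rough-in=28, EF_HVAC install=21) = 34; EF_Insulation = 34+6 = 40
Expected project duration μ = 40 days. Critical path: Foundation → Framing → Roofing → Insulation.

Variance along critical path = 1.000 + 4.000 + 2.778 + 1.000 = 8.778; σ = 2.963 days.
D = μ + z·σ = 40 + 0.842·2.963 = 42.5 days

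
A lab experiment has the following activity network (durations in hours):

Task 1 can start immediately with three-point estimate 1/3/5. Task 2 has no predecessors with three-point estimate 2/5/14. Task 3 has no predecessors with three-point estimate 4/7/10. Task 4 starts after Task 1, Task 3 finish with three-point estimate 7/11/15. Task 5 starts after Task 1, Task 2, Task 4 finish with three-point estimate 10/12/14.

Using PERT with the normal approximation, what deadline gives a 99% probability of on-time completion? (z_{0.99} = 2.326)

te_Task 1 = (1 + 4·3 + 5)/6 = 18/6 = 3; σ²_Task 1 = ((5−1)/6)² = 0.444
te_Task 2 = (2 + 4·5 + 14)/6 = 36/6 = 6; σ²_Task 2 = ((14−2)/6)² = 4.000
te_Task 3 = (4 + 4·7 + 10)/6 = 42/6 = 7; σ²_Task 3 = ((10−4)/6)² = 1.000
te_Task 4 = (7 + 4·11 + 15)/6 = 66/6 = 11; σ²_Task 4 = ((15−7)/6)² = 1.778
te_Task 5 = (10 + 4·12 + 14)/6 = 72/6 = 12; σ²_Task 5 = ((14−10)/6)² = 0.444

Forward pass:
ES_Task 1 = 0; EF_Task 1 = 3
ES_Task 2 = 0; EF_Task 2 = 6
ES_Task 3 = 0; EF_Task 3 = 7
ES_Task 4 = max(EF_Task 1=3, EF_Task 3=7) = 7; EF_Task 4 = 7+11 = 18
ES_Task 5 = max(EF_Task 1=3, EF_Task 2=6, EF_Task 4=18) = 18; EF_Task 5 = 18+12 = 30
Expected project duration μ = 30 hours. Critical path: Task 3 → Task 4 → Task 5.

Variance along critical path = 1.000 + 1.778 + 0.444 = 3.222; σ = 1.795 hours.
D = μ + z·σ = 30 + 2.326·1.795 = 34.2 hours

34.2 hours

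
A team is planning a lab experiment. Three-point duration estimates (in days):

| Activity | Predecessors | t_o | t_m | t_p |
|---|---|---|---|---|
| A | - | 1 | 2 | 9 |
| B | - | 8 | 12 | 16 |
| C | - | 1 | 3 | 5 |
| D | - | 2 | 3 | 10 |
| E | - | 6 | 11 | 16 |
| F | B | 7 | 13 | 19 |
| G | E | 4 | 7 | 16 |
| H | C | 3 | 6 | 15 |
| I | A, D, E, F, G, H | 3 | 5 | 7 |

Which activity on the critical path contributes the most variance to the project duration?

F

te_A = (1 + 4·2 + 9)/6 = 18/6 = 3; σ²_A = ((9−1)/6)² = 1.778
te_B = (8 + 4·12 + 16)/6 = 72/6 = 12; σ²_B = ((16−8)/6)² = 1.778
te_C = (1 + 4·3 + 5)/6 = 18/6 = 3; σ²_C = ((5−1)/6)² = 0.444
te_D = (2 + 4·3 + 10)/6 = 24/6 = 4; σ²_D = ((10−2)/6)² = 1.778
te_E = (6 + 4·11 + 16)/6 = 66/6 = 11; σ²_E = ((16−6)/6)² = 2.778
te_F = (7 + 4·13 + 19)/6 = 78/6 = 13; σ²_F = ((19−7)/6)² = 4.000
te_G = (4 + 4·7 + 16)/6 = 48/6 = 8; σ²_G = ((16−4)/6)² = 4.000
te_H = (3 + 4·6 + 15)/6 = 42/6 = 7; σ²_H = ((15−3)/6)² = 4.000
te_I = (3 + 4·5 + 7)/6 = 30/6 = 5; σ²_I = ((7−3)/6)² = 0.444

Forward pass:
ES_A = 0; EF_A = 3
ES_B = 0; EF_B = 12
ES_C = 0; EF_C = 3
ES_D = 0; EF_D = 4
ES_E = 0; EF_E = 11
ES_F = 12; EF_F = 12+13 = 25
ES_G = 11; EF_G = 11+8 = 19
ES_H = 3; EF_H = 3+7 = 10
ES_I = max(EF_A=3, EF_D=4, EF_E=11, EF_F=25, EF_G=19, EF_H=10) = 25; EF_I = 25+5 = 30
Expected project duration μ = 30 days. Critical path: B → F → I.

Variances on critical path: σ²_B=1.778, σ²_F=4.000, σ²_I=0.444.
Largest is σ²_F = 4.000.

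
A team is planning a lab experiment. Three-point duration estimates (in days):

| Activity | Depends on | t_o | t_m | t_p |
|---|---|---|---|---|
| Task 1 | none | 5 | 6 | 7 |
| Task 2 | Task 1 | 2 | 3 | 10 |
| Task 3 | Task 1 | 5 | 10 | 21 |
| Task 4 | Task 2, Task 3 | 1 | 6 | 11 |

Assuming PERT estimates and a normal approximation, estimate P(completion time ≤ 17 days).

0.029

te_Task 1 = (5 + 4·6 + 7)/6 = 36/6 = 6; σ²_Task 1 = ((7−5)/6)² = 0.111
te_Task 2 = (2 + 4·3 + 10)/6 = 24/6 = 4; σ²_Task 2 = ((10−2)/6)² = 1.778
te_Task 3 = (5 + 4·10 + 21)/6 = 66/6 = 11; σ²_Task 3 = ((21−5)/6)² = 7.111
te_Task 4 = (1 + 4·6 + 11)/6 = 36/6 = 6; σ²_Task 4 = ((11−1)/6)² = 2.778

Forward pass:
ES_Task 1 = 0; EF_Task 1 = 6
ES_Task 2 = 6; EF_Task 2 = 6+4 = 10
ES_Task 3 = 6; EF_Task 3 = 6+11 = 17
ES_Task 4 = max(EF_Task 2=10, EF_Task 3=17) = 17; EF_Task 4 = 17+6 = 23
Expected project duration μ = 23 days. Critical path: Task 1 → Task 3 → Task 4.

Variance along critical path = 0.111 + 7.111 + 2.778 = 10.000; σ = √10.000 = 3.162 days.
Z = (17 − 23) / 3.162 = -1.897
P(T ≤ 17) = Φ(-1.897) ≈ 0.029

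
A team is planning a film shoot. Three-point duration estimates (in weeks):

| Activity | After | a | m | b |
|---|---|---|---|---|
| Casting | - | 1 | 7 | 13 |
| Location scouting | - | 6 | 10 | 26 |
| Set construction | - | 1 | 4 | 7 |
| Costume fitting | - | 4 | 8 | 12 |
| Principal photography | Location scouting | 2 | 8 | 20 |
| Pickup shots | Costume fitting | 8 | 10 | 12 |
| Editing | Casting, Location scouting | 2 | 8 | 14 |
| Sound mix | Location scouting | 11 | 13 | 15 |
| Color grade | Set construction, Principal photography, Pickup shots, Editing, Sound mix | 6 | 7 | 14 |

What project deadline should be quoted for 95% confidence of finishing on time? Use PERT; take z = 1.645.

te_Casting = (1 + 4·7 + 13)/6 = 42/6 = 7; σ²_Casting = ((13−1)/6)² = 4.000
te_Location scouting = (6 + 4·10 + 26)/6 = 72/6 = 12; σ²_Location scouting = ((26−6)/6)² = 11.111
te_Set construction = (1 + 4·4 + 7)/6 = 24/6 = 4; σ²_Set construction = ((7−1)/6)² = 1.000
te_Costume fitting = (4 + 4·8 + 12)/6 = 48/6 = 8; σ²_Costume fitting = ((12−4)/6)² = 1.778
te_Principal photography = (2 + 4·8 + 20)/6 = 54/6 = 9; σ²_Principal photography = ((20−2)/6)² = 9.000
te_Pickup shots = (8 + 4·10 + 12)/6 = 60/6 = 10; σ²_Pickup shots = ((12−8)/6)² = 0.444
te_Editing = (2 + 4·8 + 14)/6 = 48/6 = 8; σ²_Editing = ((14−2)/6)² = 4.000
te_Sound mix = (11 + 4·13 + 15)/6 = 78/6 = 13; σ²_Sound mix = ((15−11)/6)² = 0.444
te_Color grade = (6 + 4·7 + 14)/6 = 48/6 = 8; σ²_Color grade = ((14−6)/6)² = 1.778

Forward pass:
ES_Casting = 0; EF_Casting = 7
ES_Location scouting = 0; EF_Location scouting = 12
ES_Set construction = 0; EF_Set construction = 4
ES_Costume fitting = 0; EF_Costume fitting = 8
ES_Principal photography = 12; EF_Principal photography = 12+9 = 21
ES_Pickup shots = 8; EF_Pickup shots = 8+10 = 18
ES_Editing = max(EF_Casting=7, EF_Location scouting=12) = 12; EF_Editing = 12+8 = 20
ES_Sound mix = 12; EF_Sound mix = 12+13 = 25
ES_Color grade = max(EF_Set construction=4, EF_Principal photography=21, EF_Pickup shots=18, EF_Editing=20, EF_Sound mix=25) = 25; EF_Color grade = 25+8 = 33
Expected project duration μ = 33 weeks. Critical path: Location scouting → Sound mix → Color grade.

Variance along critical path = 11.111 + 0.444 + 1.778 = 13.333; σ = 3.651 weeks.
D = μ + z·σ = 33 + 1.645·3.651 = 39.0 weeks

39.0 weeks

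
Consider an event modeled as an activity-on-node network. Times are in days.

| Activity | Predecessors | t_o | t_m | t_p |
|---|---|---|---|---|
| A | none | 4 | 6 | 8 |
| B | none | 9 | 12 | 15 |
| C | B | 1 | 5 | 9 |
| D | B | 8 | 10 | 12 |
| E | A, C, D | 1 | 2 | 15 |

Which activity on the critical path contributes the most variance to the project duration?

te_A = (4 + 4·6 + 8)/6 = 36/6 = 6; σ²_A = ((8−4)/6)² = 0.444
te_B = (9 + 4·12 + 15)/6 = 72/6 = 12; σ²_B = ((15−9)/6)² = 1.000
te_C = (1 + 4·5 + 9)/6 = 30/6 = 5; σ²_C = ((9−1)/6)² = 1.778
te_D = (8 + 4·10 + 12)/6 = 60/6 = 10; σ²_D = ((12−8)/6)² = 0.444
te_E = (1 + 4·2 + 15)/6 = 24/6 = 4; σ²_E = ((15−1)/6)² = 5.444

Forward pass:
ES_A = 0; EF_A = 6
ES_B = 0; EF_B = 12
ES_C = 12; EF_C = 12+5 = 17
ES_D = 12; EF_D = 12+10 = 22
ES_E = max(EF_A=6, EF_C=17, EF_D=22) = 22; EF_E = 22+4 = 26
Expected project duration μ = 26 days. Critical path: B → D → E.

Variances on critical path: σ²_B=1.000, σ²_D=0.444, σ²_E=5.444.
Largest is σ²_E = 5.444.

E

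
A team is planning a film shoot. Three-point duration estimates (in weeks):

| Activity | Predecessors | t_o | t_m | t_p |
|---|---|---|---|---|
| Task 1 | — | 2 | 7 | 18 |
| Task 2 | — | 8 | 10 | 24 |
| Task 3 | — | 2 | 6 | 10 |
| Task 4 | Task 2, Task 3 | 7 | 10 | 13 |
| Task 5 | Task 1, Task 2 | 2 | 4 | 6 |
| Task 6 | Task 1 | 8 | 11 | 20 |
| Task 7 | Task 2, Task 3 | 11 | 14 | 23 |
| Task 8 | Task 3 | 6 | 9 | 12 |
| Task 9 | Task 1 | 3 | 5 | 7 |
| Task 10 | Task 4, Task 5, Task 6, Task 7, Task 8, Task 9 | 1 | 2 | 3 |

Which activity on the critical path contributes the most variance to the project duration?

Task 2

te_Task 1 = (2 + 4·7 + 18)/6 = 48/6 = 8; σ²_Task 1 = ((18−2)/6)² = 7.111
te_Task 2 = (8 + 4·10 + 24)/6 = 72/6 = 12; σ²_Task 2 = ((24−8)/6)² = 7.111
te_Task 3 = (2 + 4·6 + 10)/6 = 36/6 = 6; σ²_Task 3 = ((10−2)/6)² = 1.778
te_Task 4 = (7 + 4·10 + 13)/6 = 60/6 = 10; σ²_Task 4 = ((13−7)/6)² = 1.000
te_Task 5 = (2 + 4·4 + 6)/6 = 24/6 = 4; σ²_Task 5 = ((6−2)/6)² = 0.444
te_Task 6 = (8 + 4·11 + 20)/6 = 72/6 = 12; σ²_Task 6 = ((20−8)/6)² = 4.000
te_Task 7 = (11 + 4·14 + 23)/6 = 90/6 = 15; σ²_Task 7 = ((23−11)/6)² = 4.000
te_Task 8 = (6 + 4·9 + 12)/6 = 54/6 = 9; σ²_Task 8 = ((12−6)/6)² = 1.000
te_Task 9 = (3 + 4·5 + 7)/6 = 30/6 = 5; σ²_Task 9 = ((7−3)/6)² = 0.444
te_Task 10 = (1 + 4·2 + 3)/6 = 12/6 = 2; σ²_Task 10 = ((3−1)/6)² = 0.111

Forward pass:
ES_Task 1 = 0; EF_Task 1 = 8
ES_Task 2 = 0; EF_Task 2 = 12
ES_Task 3 = 0; EF_Task 3 = 6
ES_Task 4 = max(EF_Task 2=12, EF_Task 3=6) = 12; EF_Task 4 = 12+10 = 22
ES_Task 5 = max(EF_Task 1=8, EF_Task 2=12) = 12; EF_Task 5 = 12+4 = 16
ES_Task 6 = 8; EF_Task 6 = 8+12 = 20
ES_Task 7 = max(EF_Task 2=12, EF_Task 3=6) = 12; EF_Task 7 = 12+15 = 27
ES_Task 8 = 6; EF_Task 8 = 6+9 = 15
ES_Task 9 = 8; EF_Task 9 = 8+5 = 13
ES_Task 10 = max(EF_Task 4=22, EF_Task 5=16, EF_Task 6=20, EF_Task 7=27, EF_Task 8=15, EF_Task 9=13) = 27; EF_Task 10 = 27+2 = 29
Expected project duration μ = 29 weeks. Critical path: Task 2 → Task 7 → Task 10.

Variances on critical path: σ²_Task 2=7.111, σ²_Task 7=4.000, σ²_Task 10=0.111.
Largest is σ²_Task 2 = 7.111.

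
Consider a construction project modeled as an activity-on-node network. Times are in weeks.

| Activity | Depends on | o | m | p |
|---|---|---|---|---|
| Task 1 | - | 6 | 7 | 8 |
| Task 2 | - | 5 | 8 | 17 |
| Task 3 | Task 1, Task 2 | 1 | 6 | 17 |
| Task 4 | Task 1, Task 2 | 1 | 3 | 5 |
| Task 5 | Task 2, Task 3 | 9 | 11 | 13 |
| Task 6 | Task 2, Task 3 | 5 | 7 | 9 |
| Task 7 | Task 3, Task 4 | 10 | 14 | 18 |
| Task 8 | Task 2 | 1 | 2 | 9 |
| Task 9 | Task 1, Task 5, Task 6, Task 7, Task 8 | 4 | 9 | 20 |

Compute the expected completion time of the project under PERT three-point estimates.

40 weeks

te_Task 1 = (6 + 4·7 + 8)/6 = 42/6 = 7
te_Task 2 = (5 + 4·8 + 17)/6 = 54/6 = 9
te_Task 3 = (1 + 4·6 + 17)/6 = 42/6 = 7
te_Task 4 = (1 + 4·3 + 5)/6 = 18/6 = 3
te_Task 5 = (9 + 4·11 + 13)/6 = 66/6 = 11
te_Task 6 = (5 + 4·7 + 9)/6 = 42/6 = 7
te_Task 7 = (10 + 4·14 + 18)/6 = 84/6 = 14
te_Task 8 = (1 + 4·2 + 9)/6 = 18/6 = 3
te_Task 9 = (4 + 4·9 + 20)/6 = 60/6 = 10

Forward pass:
ES_Task 1 = 0; EF_Task 1 = 7
ES_Task 2 = 0; EF_Task 2 = 9
ES_Task 3 = max(EF_Task 1=7, EF_Task 2=9) = 9; EF_Task 3 = 9+7 = 16
ES_Task 4 = max(EF_Task 1=7, EF_Task 2=9) = 9; EF_Task 4 = 9+3 = 12
ES_Task 5 = max(EF_Task 2=9, EF_Task 3=16) = 16; EF_Task 5 = 16+11 = 27
ES_Task 6 = max(EF_Task 2=9, EF_Task 3=16) = 16; EF_Task 6 = 16+7 = 23
ES_Task 7 = max(EF_Task 3=16, EF_Task 4=12) = 16; EF_Task 7 = 16+14 = 30
ES_Task 8 = 9; EF_Task 8 = 9+3 = 12
ES_Task 9 = max(EF_Task 1=7, EF_Task 5=27, EF_Task 6=23, EF_Task 7=30, EF_Task 8=12) = 30; EF_Task 9 = 30+10 = 40
Expected project duration μ = 40 weeks. Critical path: Task 2 → Task 3 → Task 7 → Task 9.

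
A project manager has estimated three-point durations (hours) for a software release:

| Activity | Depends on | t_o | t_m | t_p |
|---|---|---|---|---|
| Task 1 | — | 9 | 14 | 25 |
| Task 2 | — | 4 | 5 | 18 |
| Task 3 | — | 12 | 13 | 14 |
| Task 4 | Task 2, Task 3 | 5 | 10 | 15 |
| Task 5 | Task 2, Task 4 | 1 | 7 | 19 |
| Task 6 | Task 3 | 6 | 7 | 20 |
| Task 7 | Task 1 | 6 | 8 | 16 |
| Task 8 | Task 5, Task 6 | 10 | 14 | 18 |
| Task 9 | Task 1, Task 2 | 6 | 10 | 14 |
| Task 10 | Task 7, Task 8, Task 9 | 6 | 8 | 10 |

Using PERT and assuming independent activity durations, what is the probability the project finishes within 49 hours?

0.143

te_Task 1 = (9 + 4·14 + 25)/6 = 90/6 = 15; σ²_Task 1 = ((25−9)/6)² = 7.111
te_Task 2 = (4 + 4·5 + 18)/6 = 42/6 = 7; σ²_Task 2 = ((18−4)/6)² = 5.444
te_Task 3 = (12 + 4·13 + 14)/6 = 78/6 = 13; σ²_Task 3 = ((14−12)/6)² = 0.111
te_Task 4 = (5 + 4·10 + 15)/6 = 60/6 = 10; σ²_Task 4 = ((15−5)/6)² = 2.778
te_Task 5 = (1 + 4·7 + 19)/6 = 48/6 = 8; σ²_Task 5 = ((19−1)/6)² = 9.000
te_Task 6 = (6 + 4·7 + 20)/6 = 54/6 = 9; σ²_Task 6 = ((20−6)/6)² = 5.444
te_Task 7 = (6 + 4·8 + 16)/6 = 54/6 = 9; σ²_Task 7 = ((16−6)/6)² = 2.778
te_Task 8 = (10 + 4·14 + 18)/6 = 84/6 = 14; σ²_Task 8 = ((18−10)/6)² = 1.778
te_Task 9 = (6 + 4·10 + 14)/6 = 60/6 = 10; σ²_Task 9 = ((14−6)/6)² = 1.778
te_Task 10 = (6 + 4·8 + 10)/6 = 48/6 = 8; σ²_Task 10 = ((10−6)/6)² = 0.444

Forward pass:
ES_Task 1 = 0; EF_Task 1 = 15
ES_Task 2 = 0; EF_Task 2 = 7
ES_Task 3 = 0; EF_Task 3 = 13
ES_Task 4 = max(EF_Task 2=7, EF_Task 3=13) = 13; EF_Task 4 = 13+10 = 23
ES_Task 5 = max(EF_Task 2=7, EF_Task 4=23) = 23; EF_Task 5 = 23+8 = 31
ES_Task 6 = 13; EF_Task 6 = 13+9 = 22
ES_Task 7 = 15; EF_Task 7 = 15+9 = 24
ES_Task 8 = max(EF_Task 5=31, EF_Task 6=22) = 31; EF_Task 8 = 31+14 = 45
ES_Task 9 = max(EF_Task 1=15, EF_Task 2=7) = 15; EF_Task 9 = 15+10 = 25
ES_Task 10 = max(EF_Task 7=24, EF_Task 8=45, EF_Task 9=25) = 45; EF_Task 10 = 45+8 = 53
Expected project duration μ = 53 hours. Critical path: Task 3 → Task 4 → Task 5 → Task 8 → Task 10.

Variance along critical path = 0.111 + 2.778 + 9.000 + 1.778 + 0.444 = 14.111; σ = √14.111 = 3.756 hours.
Z = (49 − 53) / 3.756 = -1.065
P(T ≤ 49) = Φ(-1.065) ≈ 0.143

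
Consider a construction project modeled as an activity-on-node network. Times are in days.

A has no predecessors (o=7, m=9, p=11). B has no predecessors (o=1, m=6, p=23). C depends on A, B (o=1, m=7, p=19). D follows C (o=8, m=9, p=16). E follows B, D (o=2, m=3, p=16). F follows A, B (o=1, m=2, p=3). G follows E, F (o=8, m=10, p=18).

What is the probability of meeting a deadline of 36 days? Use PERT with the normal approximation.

te_A = (7 + 4·9 + 11)/6 = 54/6 = 9; σ²_A = ((11−7)/6)² = 0.444
te_B = (1 + 4·6 + 23)/6 = 48/6 = 8; σ²_B = ((23−1)/6)² = 13.444
te_C = (1 + 4·7 + 19)/6 = 48/6 = 8; σ²_C = ((19−1)/6)² = 9.000
te_D = (8 + 4·9 + 16)/6 = 60/6 = 10; σ²_D = ((16−8)/6)² = 1.778
te_E = (2 + 4·3 + 16)/6 = 30/6 = 5; σ²_E = ((16−2)/6)² = 5.444
te_F = (1 + 4·2 + 3)/6 = 12/6 = 2; σ²_F = ((3−1)/6)² = 0.111
te_G = (8 + 4·10 + 18)/6 = 66/6 = 11; σ²_G = ((18−8)/6)² = 2.778

Forward pass:
ES_A = 0; EF_A = 9
ES_B = 0; EF_B = 8
ES_C = max(EF_A=9, EF_B=8) = 9; EF_C = 9+8 = 17
ES_D = 17; EF_D = 17+10 = 27
ES_E = max(EF_B=8, EF_D=27) = 27; EF_E = 27+5 = 32
ES_F = max(EF_A=9, EF_B=8) = 9; EF_F = 9+2 = 11
ES_G = max(EF_E=32, EF_F=11) = 32; EF_G = 32+11 = 43
Expected project duration μ = 43 days. Critical path: A → C → D → E → G.

Variance along critical path = 0.444 + 9.000 + 1.778 + 5.444 + 2.778 = 19.444; σ = √19.444 = 4.410 days.
Z = (36 − 43) / 4.410 = -1.587
P(T ≤ 36) = Φ(-1.587) ≈ 0.056

0.056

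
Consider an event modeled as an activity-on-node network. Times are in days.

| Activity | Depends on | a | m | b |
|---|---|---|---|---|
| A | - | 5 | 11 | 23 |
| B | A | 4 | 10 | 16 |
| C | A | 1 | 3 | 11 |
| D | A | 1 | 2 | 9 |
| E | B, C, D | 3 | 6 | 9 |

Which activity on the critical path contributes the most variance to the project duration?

te_A = (5 + 4·11 + 23)/6 = 72/6 = 12; σ²_A = ((23−5)/6)² = 9.000
te_B = (4 + 4·10 + 16)/6 = 60/6 = 10; σ²_B = ((16−4)/6)² = 4.000
te_C = (1 + 4·3 + 11)/6 = 24/6 = 4; σ²_C = ((11−1)/6)² = 2.778
te_D = (1 + 4·2 + 9)/6 = 18/6 = 3; σ²_D = ((9−1)/6)² = 1.778
te_E = (3 + 4·6 + 9)/6 = 36/6 = 6; σ²_E = ((9−3)/6)² = 1.000

Forward pass:
ES_A = 0; EF_A = 12
ES_B = 12; EF_B = 12+10 = 22
ES_C = 12; EF_C = 12+4 = 16
ES_D = 12; EF_D = 12+3 = 15
ES_E = max(EF_B=22, EF_C=16, EF_D=15) = 22; EF_E = 22+6 = 28
Expected project duration μ = 28 days. Critical path: A → B → E.

Variances on critical path: σ²_A=9.000, σ²_B=4.000, σ²_E=1.000.
Largest is σ²_A = 9.000.

A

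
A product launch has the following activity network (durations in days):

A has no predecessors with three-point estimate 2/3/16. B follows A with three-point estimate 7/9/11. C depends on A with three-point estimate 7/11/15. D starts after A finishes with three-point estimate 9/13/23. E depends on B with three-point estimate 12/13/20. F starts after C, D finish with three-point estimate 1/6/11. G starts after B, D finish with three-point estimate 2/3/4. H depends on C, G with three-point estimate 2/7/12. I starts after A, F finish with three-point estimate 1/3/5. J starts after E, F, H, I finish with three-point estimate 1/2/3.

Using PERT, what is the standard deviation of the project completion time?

3.73 days

te_A = (2 + 4·3 + 16)/6 = 30/6 = 5; σ²_A = ((16−2)/6)² = 5.444
te_B = (7 + 4·9 + 11)/6 = 54/6 = 9; σ²_B = ((11−7)/6)² = 0.444
te_C = (7 + 4·11 + 15)/6 = 66/6 = 11; σ²_C = ((15−7)/6)² = 1.778
te_D = (9 + 4·13 + 23)/6 = 84/6 = 14; σ²_D = ((23−9)/6)² = 5.444
te_E = (12 + 4·13 + 20)/6 = 84/6 = 14; σ²_E = ((20−12)/6)² = 1.778
te_F = (1 + 4·6 + 11)/6 = 36/6 = 6; σ²_F = ((11−1)/6)² = 2.778
te_G = (2 + 4·3 + 4)/6 = 18/6 = 3; σ²_G = ((4−2)/6)² = 0.111
te_H = (2 + 4·7 + 12)/6 = 42/6 = 7; σ²_H = ((12−2)/6)² = 2.778
te_I = (1 + 4·3 + 5)/6 = 18/6 = 3; σ²_I = ((5−1)/6)² = 0.444
te_J = (1 + 4·2 + 3)/6 = 12/6 = 2; σ²_J = ((3−1)/6)² = 0.111

Forward pass:
ES_A = 0; EF_A = 5
ES_B = 5; EF_B = 5+9 = 14
ES_C = 5; EF_C = 5+11 = 16
ES_D = 5; EF_D = 5+14 = 19
ES_E = 14; EF_E = 14+14 = 28
ES_F = max(EF_C=16, EF_D=19) = 19; EF_F = 19+6 = 25
ES_G = max(EF_B=14, EF_D=19) = 19; EF_G = 19+3 = 22
ES_H = max(EF_C=16, EF_G=22) = 22; EF_H = 22+7 = 29
ES_I = max(EF_A=5, EF_F=25) = 25; EF_I = 25+3 = 28
ES_J = max(EF_E=28, EF_F=25, EF_H=29, EF_I=28) = 29; EF_J = 29+2 = 31
Expected project duration μ = 31 days. Critical path: A → D → G → H → J.

Variance along critical path = 5.444 + 5.444 + 0.111 + 2.778 + 0.111 = 13.889
σ = √13.889 = 3.727 days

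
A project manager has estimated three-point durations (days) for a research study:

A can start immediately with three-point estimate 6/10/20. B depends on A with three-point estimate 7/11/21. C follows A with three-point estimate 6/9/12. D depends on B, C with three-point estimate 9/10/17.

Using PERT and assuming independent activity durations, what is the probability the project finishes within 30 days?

0.131

te_A = (6 + 4·10 + 20)/6 = 66/6 = 11; σ²_A = ((20−6)/6)² = 5.444
te_B = (7 + 4·11 + 21)/6 = 72/6 = 12; σ²_B = ((21−7)/6)² = 5.444
te_C = (6 + 4·9 + 12)/6 = 54/6 = 9; σ²_C = ((12−6)/6)² = 1.000
te_D = (9 + 4·10 + 17)/6 = 66/6 = 11; σ²_D = ((17−9)/6)² = 1.778

Forward pass:
ES_A = 0; EF_A = 11
ES_B = 11; EF_B = 11+12 = 23
ES_C = 11; EF_C = 11+9 = 20
ES_D = max(EF_B=23, EF_C=20) = 23; EF_D = 23+11 = 34
Expected project duration μ = 34 days. Critical path: A → B → D.

Variance along critical path = 5.444 + 5.444 + 1.778 = 12.667; σ = √12.667 = 3.559 days.
Z = (30 − 34) / 3.559 = -1.124
P(T ≤ 30) = Φ(-1.124) ≈ 0.131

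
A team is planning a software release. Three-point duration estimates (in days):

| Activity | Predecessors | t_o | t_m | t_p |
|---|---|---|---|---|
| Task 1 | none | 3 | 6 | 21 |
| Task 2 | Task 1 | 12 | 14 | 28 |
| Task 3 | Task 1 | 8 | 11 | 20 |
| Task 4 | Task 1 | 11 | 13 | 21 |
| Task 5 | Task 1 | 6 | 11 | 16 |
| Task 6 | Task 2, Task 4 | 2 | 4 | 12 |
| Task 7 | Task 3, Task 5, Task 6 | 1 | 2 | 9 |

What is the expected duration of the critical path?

32 days

te_Task 1 = (3 + 4·6 + 21)/6 = 48/6 = 8
te_Task 2 = (12 + 4·14 + 28)/6 = 96/6 = 16
te_Task 3 = (8 + 4·11 + 20)/6 = 72/6 = 12
te_Task 4 = (11 + 4·13 + 21)/6 = 84/6 = 14
te_Task 5 = (6 + 4·11 + 16)/6 = 66/6 = 11
te_Task 6 = (2 + 4·4 + 12)/6 = 30/6 = 5
te_Task 7 = (1 + 4·2 + 9)/6 = 18/6 = 3

Forward pass:
ES_Task 1 = 0; EF_Task 1 = 8
ES_Task 2 = 8; EF_Task 2 = 8+16 = 24
ES_Task 3 = 8; EF_Task 3 = 8+12 = 20
ES_Task 4 = 8; EF_Task 4 = 8+14 = 22
ES_Task 5 = 8; EF_Task 5 = 8+11 = 19
ES_Task 6 = max(EF_Task 2=24, EF_Task 4=22) = 24; EF_Task 6 = 24+5 = 29
ES_Task 7 = max(EF_Task 3=20, EF_Task 5=19, EF_Task 6=29) = 29; EF_Task 7 = 29+3 = 32
Expected project duration μ = 32 days. Critical path: Task 1 → Task 2 → Task 6 → Task 7.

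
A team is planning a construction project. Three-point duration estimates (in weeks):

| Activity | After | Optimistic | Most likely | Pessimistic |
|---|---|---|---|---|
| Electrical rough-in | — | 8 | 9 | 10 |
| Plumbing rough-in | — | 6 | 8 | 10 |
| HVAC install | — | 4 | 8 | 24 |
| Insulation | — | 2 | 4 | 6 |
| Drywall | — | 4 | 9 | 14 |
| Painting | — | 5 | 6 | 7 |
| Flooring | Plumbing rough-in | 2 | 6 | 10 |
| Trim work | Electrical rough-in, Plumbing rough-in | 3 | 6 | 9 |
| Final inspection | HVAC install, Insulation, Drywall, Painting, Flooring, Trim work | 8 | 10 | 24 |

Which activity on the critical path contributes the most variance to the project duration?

te_Electrical rough-in = (8 + 4·9 + 10)/6 = 54/6 = 9; σ²_Electrical rough-in = ((10−8)/6)² = 0.111
te_Plumbing rough-in = (6 + 4·8 + 10)/6 = 48/6 = 8; σ²_Plumbing rough-in = ((10−6)/6)² = 0.444
te_HVAC install = (4 + 4·8 + 24)/6 = 60/6 = 10; σ²_HVAC install = ((24−4)/6)² = 11.111
te_Insulation = (2 + 4·4 + 6)/6 = 24/6 = 4; σ²_Insulation = ((6−2)/6)² = 0.444
te_Drywall = (4 + 4·9 + 14)/6 = 54/6 = 9; σ²_Drywall = ((14−4)/6)² = 2.778
te_Painting = (5 + 4·6 + 7)/6 = 36/6 = 6; σ²_Painting = ((7−5)/6)² = 0.111
te_Flooring = (2 + 4·6 + 10)/6 = 36/6 = 6; σ²_Flooring = ((10−2)/6)² = 1.778
te_Trim work = (3 + 4·6 + 9)/6 = 36/6 = 6; σ²_Trim work = ((9−3)/6)² = 1.000
te_Final inspection = (8 + 4·10 + 24)/6 = 72/6 = 12; σ²_Final inspection = ((24−8)/6)² = 7.111

Forward pass:
ES_Electrical rough-in = 0; EF_Electrical rough-in = 9
ES_Plumbing rough-in = 0; EF_Plumbing rough-in = 8
ES_HVAC install = 0; EF_HVAC install = 10
ES_Insulation = 0; EF_Insulation = 4
ES_Drywall = 0; EF_Drywall = 9
ES_Painting = 0; EF_Painting = 6
ES_Flooring = 8; EF_Flooring = 8+6 = 14
ES_Trim work = max(EF_Electrical rough-in=9, EF_Plumbing rough-in=8) = 9; EF_Trim work = 9+6 = 15
ES_Final inspection = max(EF_HVAC install=10, EF_Insulation=4, EF_Drywall=9, EF_Painting=6, EF_Flooring=14, EF_Trim work=15) = 15; EF_Final inspection = 15+12 = 27
Expected project duration μ = 27 weeks. Critical path: Electrical rough-in → Trim work → Final inspection.

Variances on critical path: σ²_Electrical rough-in=0.111, σ²_Trim work=1.000, σ²_Final inspection=7.111.
Largest is σ²_Final inspection = 7.111.

Final inspection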